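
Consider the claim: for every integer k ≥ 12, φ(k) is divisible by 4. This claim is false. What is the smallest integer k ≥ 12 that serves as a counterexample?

k = 14

k = 12: φ(12) = 4; 4 mod 4 = 0.
k = 13: φ(13) = 12; 12 mod 4 = 0.
k = 14: φ(14) = 6; 6 mod 4 = 2.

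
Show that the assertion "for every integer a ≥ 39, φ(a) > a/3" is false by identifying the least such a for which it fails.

a = 42

a = 39: φ(39) = 24 and 39/3 = 13, so φ(39) > 39/3.
a = 40: φ(40) = 16 and 40/3 = 40/3, so φ(40) > 40/3.
a = 41: φ(41) = 40 and 41/3 = 41/3, so φ(41) > 41/3.
a = 42: φ(42) = 12 and 42/3 = 14, so φ(42) ≤ 42/3.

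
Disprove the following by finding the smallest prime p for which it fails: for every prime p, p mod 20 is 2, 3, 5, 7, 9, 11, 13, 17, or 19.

p = 41

The first 12 eligible values, up to p = 37, all satisfy the conclusion.
p = 41: 41 mod 20 = 1 — not in {2, 3, 5, 7, 9, 11, 13, 17, 19}.
Thus p = 41 disproves the claim, and no smaller p works.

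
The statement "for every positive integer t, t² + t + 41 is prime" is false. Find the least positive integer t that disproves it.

t = 40

Check each positive integer t in order until t² + t + 41 is not prime.
For t = 1, 2, 3, 4, …, 37, 38, 39 the conclusion holds.
t = 40: t² + t + 41 = 1681 = 41 × 41, composite.
Hence t = 40 is a counterexample.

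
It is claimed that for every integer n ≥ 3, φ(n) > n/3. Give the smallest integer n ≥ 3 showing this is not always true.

n = 6

n = 3: φ(3) = 2 and 3/3 = 1, so φ(3) > 3/3.
n = 4: φ(4) = 2 and 4/3 = 4/3, so φ(4) > 4/3.
n = 5: φ(5) = 4 and 5/3 = 5/3, so φ(5) > 5/3.
n = 6: φ(6) = 2 and 6/3 = 2, so φ(6) ≤ 6/3.
So n = 6 is the smallest counterexample.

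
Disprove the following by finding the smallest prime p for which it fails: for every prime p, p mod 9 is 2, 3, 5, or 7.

p = 13

We need the least prime p for which the claim fails.
The first 5 eligible values, up to p = 11, all satisfy the conclusion.
p = 13: 13 mod 9 = 4 — not in {2, 3, 5, 7}.
Hence p = 13 is a counterexample.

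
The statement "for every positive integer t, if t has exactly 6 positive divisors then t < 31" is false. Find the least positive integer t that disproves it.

t = 32

A counterexample is any positive integer t such that t has exactly 6 positive divisors but the claim fails; we check each in order.
t = 12: τ(12) = 6; 12 < 31.
t = 18: τ(18) = 6; 18 < 31.
t = 20: τ(20) = 6; 20 < 31.
t = 28: τ(28) = 6; 28 < 31.
t = 32: τ(32) = 6; 32 ≥ 31.
Thus t = 32 disproves the claim, and no smaller t works.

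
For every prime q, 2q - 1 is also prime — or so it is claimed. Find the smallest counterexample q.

q = 5

Check each prime q in order until 2q - 1 is not prime.
q = 2: 2q - 1 = 3, prime.
q = 3: 2q - 1 = 5, prime.
q = 5: 2q - 1 = 9 = 3 × 3, not prime.
So q = 5 is the smallest counterexample.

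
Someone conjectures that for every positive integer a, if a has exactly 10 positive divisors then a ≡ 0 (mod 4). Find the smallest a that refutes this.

a = 162

We need the least positive integer a for which a has exactly 10 positive divisors but the claim fails.
a = 48: τ(48) = 10; 48 ≡ 0 (mod 4).
a = 80: τ(80) = 10; 80 ≡ 0 (mod 4).
a = 112: τ(112) = 10; 112 ≡ 0 (mod 4).
a = 162: τ(162) = 10; 162 ≡ 2 (mod 4).
Thus a = 162 disproves the claim, and no smaller a works.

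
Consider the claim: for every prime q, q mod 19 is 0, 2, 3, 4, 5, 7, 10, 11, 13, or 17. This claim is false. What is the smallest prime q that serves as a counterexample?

For q = 2, 3, 5, 7, 11, 13, 17, 19, 23, 29 the conclusion holds.
q = 31: 31 mod 19 = 12 — not in {0, 2, 3, 4, 5, 7, 10, 11, 13, 17}.
Thus q = 31 disproves the claim, and no smaller q works.

q = 31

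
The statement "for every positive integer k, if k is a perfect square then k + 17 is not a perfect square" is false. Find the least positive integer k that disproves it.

k = 1: 1 + 17 = 18, not a perfect square.
k = 4: 4 + 17 = 21, not a perfect square.
k = 9: 9 + 17 = 26, not a perfect square.
k = 16: 16 + 17 = 33, not a perfect square.
k = 25: 25 + 17 = 42, not a perfect square.
k = 36: 36 + 17 = 53, not a perfect square.
k = 49: 49 + 17 = 66, not a perfect square.
k = 64: 64 = 8² and 64 + 17 = 81 = 9².
Thus k = 64 disproves the claim, and no smaller k works.

k = 64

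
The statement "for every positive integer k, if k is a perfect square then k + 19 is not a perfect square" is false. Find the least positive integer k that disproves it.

A counterexample is any positive integer k such that k is a perfect square but k + 19 is a perfect square; we check each in order.
k = 1: 1 + 19 = 20, not a perfect square.
k = 4: 4 + 19 = 23, not a perfect square.
k = 9: 9 + 19 = 28, not a perfect square.
k = 16: 16 + 19 = 35, not a perfect square.
k = 25: 25 + 19 = 44, not a perfect square.
k = 36: 36 + 19 = 55, not a perfect square.
k = 49: 49 + 19 = 68, not a perfect square.
k = 64: 64 + 19 = 83, not a perfect square.
k = 81: 81 = 9² and 81 + 19 = 100 = 10².

k = 81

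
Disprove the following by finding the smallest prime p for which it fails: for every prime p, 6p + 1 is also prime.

We need the least prime p for which 6p + 1 is not prime.
The first 7 eligible values, up to p = 17, all satisfy the conclusion.
p = 19: 6p + 1 = 115 = 5 × 23, not prime.

p = 19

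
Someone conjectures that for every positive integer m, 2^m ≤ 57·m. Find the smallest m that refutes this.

m = 10

Check each positive integer m in order until 2^m > 57·m.
The first 9 eligible values, up to m = 9, all satisfy the conclusion.
m = 10: 2^m = 1024 and 57·m = 570, so 1024 > 570.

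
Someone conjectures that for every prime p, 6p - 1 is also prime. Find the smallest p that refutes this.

p = 11

A counterexample is any prime p such that 6p - 1 is not prime; we check each in order.
p = 2: 6p - 1 = 11, prime.
p = 3: 6p - 1 = 17, prime.
p = 5: 6p - 1 = 29, prime.
p = 7: 6p - 1 = 41, prime.
p = 11: 6p - 1 = 65 = 5 × 13, not prime.
So p = 11 is the smallest counterexample.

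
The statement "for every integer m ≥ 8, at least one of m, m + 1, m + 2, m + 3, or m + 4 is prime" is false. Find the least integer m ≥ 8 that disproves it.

m = 24

For m = 8, 9, 10, 11, …, 21, 22, 23 the conclusion holds.
m = 24: 24 = 2 × 12; 25 = 5 × 5; 26 = 2 × 13; 27 = 3 × 9; 28 = 2 × 14 — all composite.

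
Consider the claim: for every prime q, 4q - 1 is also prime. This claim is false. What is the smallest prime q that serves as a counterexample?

q = 7

We need the least prime q for which 4q - 1 is not prime.
q = 2: 4q - 1 = 7, prime.
q = 3: 4q - 1 = 11, prime.
q = 5: 4q - 1 = 19, prime.
q = 7: 4q - 1 = 27 = 3 × 9, not prime.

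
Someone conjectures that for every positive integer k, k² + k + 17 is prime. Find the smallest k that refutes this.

k = 16

A counterexample is any positive integer k such that k² + k + 17 is not prime; we check each in order.
For k = 1, 2, 3, 4, …, 13, 14, 15 the conclusion holds.
k = 16: k² + k + 17 = 289 = 17 × 17, composite.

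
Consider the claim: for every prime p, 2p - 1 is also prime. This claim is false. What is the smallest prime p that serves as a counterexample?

For p = 2, 3 the conclusion holds.
p = 5: 2p - 1 = 9 = 3 × 3, not prime.

p = 5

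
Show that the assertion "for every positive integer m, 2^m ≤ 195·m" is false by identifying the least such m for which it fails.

m = 12

For m = 1, 2, 3, 4, …, 9, 10, 11 the conclusion holds.
m = 12: 2^m = 4096 and 195·m = 2340, so 4096 > 2340.
Thus m = 12 disproves the claim, and no smaller m works.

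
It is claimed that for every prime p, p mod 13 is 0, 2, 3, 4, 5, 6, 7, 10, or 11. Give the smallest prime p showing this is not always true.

p = 47

We need the least prime p for which the claim fails.
For p = 2, 3, 5, 7, …, 37, 41, 43 the conclusion holds.
p = 47: 47 mod 13 = 8 — not in {0, 2, 3, 4, 5, 6, 7, 10, 11}.
So p = 47 is the smallest counterexample.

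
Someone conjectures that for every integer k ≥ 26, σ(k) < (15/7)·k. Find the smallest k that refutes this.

For k = 26, 27, 28, 29 the conclusion holds.
k = 30: σ(30) = 72; 72 ≥ 450/7.

k = 30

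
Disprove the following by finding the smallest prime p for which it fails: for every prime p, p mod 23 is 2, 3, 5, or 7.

p = 11

Check each prime p in order until the claim fails.
p = 2: 2 mod 23 = 2.
p = 3: 3 mod 23 = 3.
p = 5: 5 mod 23 = 5.
p = 7: 7 mod 23 = 7.
p = 11: 11 mod 23 = 11 — not in {2, 3, 5, 7}.
Hence p = 11 is a counterexample.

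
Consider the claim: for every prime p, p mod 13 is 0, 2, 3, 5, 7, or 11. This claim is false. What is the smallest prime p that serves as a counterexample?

A counterexample is any prime p such that the claim fails; we check each in order.
The first 6 eligible values, up to p = 13, all satisfy the conclusion.
p = 17: 17 mod 13 = 4 — not in {0, 2, 3, 5, 7, 11}.
Thus p = 17 disproves the claim, and no smaller p works.

p = 17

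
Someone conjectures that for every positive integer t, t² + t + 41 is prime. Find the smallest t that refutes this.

Check each positive integer t in order until t² + t + 41 is not prime.
The first 39 eligible values, up to t = 39, all satisfy the conclusion.
t = 40: t² + t + 41 = 1681 = 41 × 41, composite.

t = 40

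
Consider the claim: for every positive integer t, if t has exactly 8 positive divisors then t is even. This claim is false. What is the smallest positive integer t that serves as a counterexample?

A counterexample is any positive integer t such that t has exactly 8 positive divisors but t is odd; we check each in order.
For t = 24, 30, 40, 42, …, 88, 102, 104 the conclusion holds.
t = 105: divisors of 105: 1, 3, 5, 7, 15, 21, 35, 105; 105 is odd.
Thus t = 105 disproves the claim, and no smaller t works.

t = 105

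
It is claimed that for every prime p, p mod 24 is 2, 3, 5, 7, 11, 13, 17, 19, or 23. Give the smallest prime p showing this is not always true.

p = 73

A counterexample is any prime p such that the claim fails; we check each in order.
The first 20 eligible values, up to p = 71, all satisfy the conclusion.
p = 73: 73 mod 24 = 1 — not in {2, 3, 5, 7, 11, 13, 17, 19, 23}.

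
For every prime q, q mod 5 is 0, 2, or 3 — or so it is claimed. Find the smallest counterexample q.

A counterexample is any prime q such that the claim fails; we check each in order.
The first 4 eligible values, up to q = 7, all satisfy the conclusion.
q = 11: 11 mod 5 = 1 — not in {0, 2, 3}.
So q = 11 is the smallest counterexample.

q = 11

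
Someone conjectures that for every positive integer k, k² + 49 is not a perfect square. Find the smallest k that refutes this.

Check each positive integer k in order until k² + 49 is a perfect square.
For k = 1, 2, 3, 4, …, 21, 22, 23 the conclusion holds.
k = 24: 24² + 49 = 625 = 25², a perfect square.

k = 24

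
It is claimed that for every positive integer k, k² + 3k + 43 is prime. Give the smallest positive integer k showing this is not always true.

k = 39

A counterexample is any positive integer k such that k² + 3k + 43 is not prime; we check each in order.
For k = 1, 2, 3, 4, …, 36, 37, 38 the conclusion holds.
k = 39: k² + 3k + 43 = 1681 = 41 × 41, composite.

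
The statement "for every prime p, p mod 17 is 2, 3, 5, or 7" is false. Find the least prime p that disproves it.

p = 11

p = 2: 2 mod 17 = 2.
p = 3: 3 mod 17 = 3.
p = 5: 5 mod 17 = 5.
p = 7: 7 mod 17 = 7.
p = 11: 11 mod 17 = 11 — not in {2, 3, 5, 7}.
So p = 11 is the smallest counterexample.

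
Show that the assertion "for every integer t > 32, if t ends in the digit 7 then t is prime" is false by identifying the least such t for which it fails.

A counterexample is any integer t > 32 such that t ends in the digit 7 but t is not prime; we check each in order.
For t = 37, 47 the conclusion holds.
t = 57: 57 ends in 7; 57 = 3 × 19, composite.
Thus t = 57 disproves the claim, and no smaller t works.

t = 57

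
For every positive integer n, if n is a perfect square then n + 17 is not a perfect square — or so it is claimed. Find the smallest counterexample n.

A counterexample is any positive integer n such that n is a perfect square but n + 17 is a perfect square; we check each in order.
n = 1: 1 + 17 = 18, not a perfect square.
n = 4: 4 + 17 = 21, not a perfect square.
n = 9: 9 + 17 = 26, not a perfect square.
n = 16: 16 + 17 = 33, not a perfect square.
n = 25: 25 + 17 = 42, not a perfect square.
n = 36: 36 + 17 = 53, not a perfect square.
n = 49: 49 + 17 = 66, not a perfect square.
n = 64: 64 = 8² and 64 + 17 = 81 = 9².
Thus n = 64 disproves the claim, and no smaller n works.

n = 64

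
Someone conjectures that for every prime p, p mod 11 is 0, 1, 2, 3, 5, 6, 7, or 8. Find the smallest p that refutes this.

p = 31

A counterexample is any prime p such that the claim fails; we check each in order.
For p = 2, 3, 5, 7, 11, 13, 17, 19, 23, 29 the conclusion holds.
p = 31: 31 mod 11 = 9 — not in {0, 1, 2, 3, 5, 6, 7, 8}.
So p = 31 is the smallest counterexample.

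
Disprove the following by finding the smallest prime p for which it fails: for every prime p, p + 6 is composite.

p = 2: p + 6 = 8 = 2 × 4, composite.
p = 3: p + 6 = 9 = 3 × 3, composite.
p = 5: p + 6 = 11, prime — not composite.

p = 5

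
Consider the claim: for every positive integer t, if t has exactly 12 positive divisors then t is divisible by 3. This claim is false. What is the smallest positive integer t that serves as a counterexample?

t = 140

The first 8 eligible values, up to t = 132, all satisfy the conclusion.
t = 140: τ(140) = 12; 140 mod 3 = 2.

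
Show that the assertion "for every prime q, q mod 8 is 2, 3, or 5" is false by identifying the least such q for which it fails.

q = 7

Check each prime q in order until the claim fails.
For q = 2, 3, 5 the conclusion holds.
q = 7: 7 mod 8 = 7 — not in {2, 3, 5}.
So q = 7 is the smallest counterexample.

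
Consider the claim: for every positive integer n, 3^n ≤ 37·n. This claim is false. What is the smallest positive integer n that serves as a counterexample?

A counterexample is any positive integer n such that 3^n > 37·n; we check each in order.
For n = 1, 2, 3, 4 the conclusion holds.
n = 5: 3^n = 243 and 37·n = 185, so 243 > 185.
So n = 5 is the smallest counterexample.

n = 5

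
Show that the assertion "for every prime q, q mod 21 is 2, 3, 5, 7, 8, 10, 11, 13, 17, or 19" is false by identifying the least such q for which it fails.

A counterexample is any prime q such that the claim fails; we check each in order.
For q = 2, 3, 5, 7, …, 23, 29, 31 the conclusion holds.
q = 37: 37 mod 21 = 16 — not in {2, 3, 5, 7, 8, 10, 11, 13, 17, 19}.
Thus q = 37 disproves the claim, and no smaller q works.

q = 37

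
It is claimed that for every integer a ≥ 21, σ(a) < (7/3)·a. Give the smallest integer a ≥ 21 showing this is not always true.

For a = 21, 22, 23 the conclusion holds.
a = 24: σ(24) = 60; 60 ≥ 56.
Thus a = 24 disproves the claim, and no smaller a works.

a = 24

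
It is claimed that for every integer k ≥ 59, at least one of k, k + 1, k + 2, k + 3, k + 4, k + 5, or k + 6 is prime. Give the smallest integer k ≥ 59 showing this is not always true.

k = 90

For k = 59, 60, 61, 62, …, 87, 88, 89 the conclusion holds.
k = 90: 90 = 2 × 45; 91 = 7 × 13; 92 = 2 × 46; 93 = 3 × 31; 94 = 2 × 47; 95 = 5 × 19; 96 = 2 × 48 — all composite.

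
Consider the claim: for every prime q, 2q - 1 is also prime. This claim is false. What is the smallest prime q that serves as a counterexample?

q = 2: 2q - 1 = 3, prime.
q = 3: 2q - 1 = 5, prime.
q = 5: 2q - 1 = 9 = 3 × 3, not prime.

q = 5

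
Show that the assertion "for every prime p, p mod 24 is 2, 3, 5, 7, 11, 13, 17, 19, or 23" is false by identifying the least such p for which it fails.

p = 73

Check each prime p in order until the claim fails.
For p = 2, 3, 5, 7, …, 61, 67, 71 the conclusion holds.
p = 73: 73 mod 24 = 1 — not in {2, 3, 5, 7, 11, 13, 17, 19, 23}.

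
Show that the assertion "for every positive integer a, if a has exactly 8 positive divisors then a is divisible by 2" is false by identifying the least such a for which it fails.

Check each positive integer a in order until a has exactly 8 positive divisors but a is not divisible by 2.
For a = 24, 30, 40, 42, …, 88, 102, 104 the conclusion holds.
a = 105: τ(105) = 8; 105 mod 2 = 1.

a = 105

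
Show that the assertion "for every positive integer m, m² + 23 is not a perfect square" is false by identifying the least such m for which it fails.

m = 11

A counterexample is any positive integer m such that m² + 23 is a perfect square; we check each in order.
The first 10 eligible values, up to m = 10, all satisfy the conclusion.
m = 11: 11² + 23 = 144 = 12², a perfect square.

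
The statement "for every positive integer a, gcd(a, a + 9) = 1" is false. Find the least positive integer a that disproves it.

We need the least positive integer a for which gcd(a, a + 9) > 1.
a = 1: gcd(1, 10) = 1.
a = 2: gcd(2, 11) = 1.
a = 3: gcd(3, 12) = 3.

a = 3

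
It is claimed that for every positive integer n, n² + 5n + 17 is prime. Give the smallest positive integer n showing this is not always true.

n = 8

We need the least positive integer n for which n² + 5n + 17 is not prime.
n = 1: n² + 5n + 17 = 23, prime.
n = 2: n² + 5n + 17 = 31, prime.
n = 3: n² + 5n + 17 = 41, prime.
n = 4: n² + 5n + 17 = 53, prime.
n = 5: n² + 5n + 17 = 67, prime.
n = 6: n² + 5n + 17 = 83, prime.
n = 7: n² + 5n + 17 = 101, prime.
n = 8: n² + 5n + 17 = 121 = 11 × 11, composite.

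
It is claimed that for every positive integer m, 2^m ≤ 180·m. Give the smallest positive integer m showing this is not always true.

m = 11

For m = 1, 2, 3, 4, 5, 6, 7, 8, 9, 10 the conclusion holds.
m = 11: 2^m = 2048 and 180·m = 1980, so 2048 > 1980.
So m = 11 is the smallest counterexample.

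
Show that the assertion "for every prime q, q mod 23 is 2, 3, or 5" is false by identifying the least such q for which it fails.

q = 7

q = 2: 2 mod 23 = 2.
q = 3: 3 mod 23 = 3.
q = 5: 5 mod 23 = 5.
q = 7: 7 mod 23 = 7 — not in {2, 3, 5}.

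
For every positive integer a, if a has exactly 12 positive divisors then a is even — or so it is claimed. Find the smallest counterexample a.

a = 315

Check each positive integer a in order until a has exactly 12 positive divisors but a is odd.
For a = 60, 72, 84, 90, …, 294, 306, 308 the conclusion holds.
a = 315: divisors of 315: 12 divisors; 315 is odd.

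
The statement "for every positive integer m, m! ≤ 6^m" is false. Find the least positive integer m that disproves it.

m = 14

A counterexample is any positive integer m such that m! > 6^m; we check each in order.
The first 13 eligible values, up to m = 13, all satisfy the conclusion.
m = 14: m! = 87178291200 and 6^m = 78364164096, so 87178291200 > 78364164096.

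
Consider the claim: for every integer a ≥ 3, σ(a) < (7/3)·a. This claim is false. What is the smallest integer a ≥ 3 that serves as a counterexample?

We need the least integer a ≥ 3 for which the claim fails.
For a = 3, 4, 5, 6, 7, 8, 9, 10, 11 the conclusion holds.
a = 12: σ(12) = 28; 28 ≥ 28.

a = 12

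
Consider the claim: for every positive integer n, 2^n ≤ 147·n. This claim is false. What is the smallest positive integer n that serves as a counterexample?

We need the least positive integer n for which 2^n > 147·n.
For n = 1, 2, 3, 4, 5, 6, 7, 8, 9, 10 the conclusion holds.
n = 11: 2^n = 2048 and 147·n = 1617, so 2048 > 1617.
Thus n = 11 disproves the claim, and no smaller n works.

n = 11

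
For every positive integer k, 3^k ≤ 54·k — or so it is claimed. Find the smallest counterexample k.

k = 6

A counterexample is any positive integer k such that 3^k > 54·k; we check each in order.
k = 1: 3^k = 3 and 54·k = 54, so 3 ≤ 54.
k = 2: 3^k = 9 and 54·k = 108, so 9 ≤ 108.
k = 3: 3^k = 27 and 54·k = 162, so 27 ≤ 162.
k = 4: 3^k = 81 and 54·k = 216, so 81 ≤ 216.
k = 5: 3^k = 243 and 54·k = 270, so 243 ≤ 270.
k = 6: 3^k = 729 and 54·k = 324, so 729 > 324.
So k = 6 is the smallest counterexample.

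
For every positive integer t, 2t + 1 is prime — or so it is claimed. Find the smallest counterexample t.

t = 4

t = 1: 2t + 1 = 3, prime.
t = 2: 2t + 1 = 5, prime.
t = 3: 2t + 1 = 7, prime.
t = 4: 2t + 1 = 9 = 3 × 3, composite.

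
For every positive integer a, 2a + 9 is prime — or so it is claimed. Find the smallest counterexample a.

We need the least positive integer a for which 2a + 9 is not prime.
a = 1: 2a + 9 = 11, prime.
a = 2: 2a + 9 = 13, prime.
a = 3: 2a + 9 = 15 = 3 × 5, composite.
Hence a = 3 is a counterexample.

a = 3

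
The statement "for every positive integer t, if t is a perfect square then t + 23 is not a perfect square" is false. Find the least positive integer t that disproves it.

For t = 1, 4, 9, 16, 25, 36, 49, 64, 81, 100 the conclusion holds.
t = 121: 121 = 11² and 121 + 23 = 144 = 12².

t = 121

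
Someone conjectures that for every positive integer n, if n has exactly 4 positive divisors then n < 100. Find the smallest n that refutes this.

n = 106

Check each positive integer n in order until n has exactly 4 positive divisors but the claim fails.
The first 32 eligible values, up to n = 95, all satisfy the conclusion.
n = 106: τ(106) = 4; 106 ≥ 100.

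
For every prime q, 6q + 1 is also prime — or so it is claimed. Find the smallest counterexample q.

q = 19

We need the least prime q for which 6q + 1 is not prime.
The first 7 eligible values, up to q = 17, all satisfy the conclusion.
q = 19: 6q + 1 = 115 = 5 × 23, not prime.
Hence q = 19 is a counterexample.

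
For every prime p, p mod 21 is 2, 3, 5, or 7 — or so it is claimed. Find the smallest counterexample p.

We need the least prime p for which the claim fails.
For p = 2, 3, 5, 7 the conclusion holds.
p = 11: 11 mod 21 = 11 — not in {2, 3, 5, 7}.

p = 11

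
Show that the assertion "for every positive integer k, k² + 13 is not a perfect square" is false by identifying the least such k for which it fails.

For k = 1, 2, 3, 4, 5 the conclusion holds.
k = 6: 6² + 13 = 49 = 7², a perfect square.
Thus k = 6 disproves the claim, and no smaller k works.

k = 6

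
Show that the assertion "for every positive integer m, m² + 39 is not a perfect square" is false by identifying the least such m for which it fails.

m = 5

Check each positive integer m in order until m² + 39 is a perfect square.
m = 1: 1² + 39 = 40, not a perfect square.
m = 2: 2² + 39 = 43, not a perfect square.
m = 3: 3² + 39 = 48, not a perfect square.
m = 4: 4² + 39 = 55, not a perfect square.
m = 5: 5² + 39 = 64 = 8², a perfect square.
So m = 5 is the smallest counterexample.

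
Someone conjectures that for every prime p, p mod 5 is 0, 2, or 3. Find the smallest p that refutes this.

A counterexample is any prime p such that the claim fails; we check each in order.
p = 2: 2 mod 5 = 2.
p = 3: 3 mod 5 = 3.
p = 5: 5 mod 5 = 0.
p = 7: 7 mod 5 = 2.
p = 11: 11 mod 5 = 1 — not in {0, 2, 3}.
So p = 11 is the smallest counterexample.

p = 11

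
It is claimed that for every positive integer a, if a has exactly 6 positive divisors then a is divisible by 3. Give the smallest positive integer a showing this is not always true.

For a = 12, 18 the conclusion holds.
a = 20: τ(20) = 6; 20 mod 3 = 2.
Thus a = 20 disproves the claim, and no smaller a works.

a = 20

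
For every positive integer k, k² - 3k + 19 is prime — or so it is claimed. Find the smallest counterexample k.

k = 18

Check each positive integer k in order until k² - 3k + 19 is not prime.
For k = 1, 2, 3, 4, …, 15, 16, 17 the conclusion holds.
k = 18: k² - 3k + 19 = 289 = 17 × 17, composite.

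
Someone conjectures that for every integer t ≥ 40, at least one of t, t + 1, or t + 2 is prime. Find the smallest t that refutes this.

t = 44

Check each integer t ≥ 40 in order until t, t + 1, t + 2 are all composite.
The first 4 eligible values, up to t = 43, all satisfy the conclusion.
t = 44: 44 = 2 × 22; 45 = 3 × 15; 46 = 2 × 23 — all composite.
So t = 44 is the smallest counterexample.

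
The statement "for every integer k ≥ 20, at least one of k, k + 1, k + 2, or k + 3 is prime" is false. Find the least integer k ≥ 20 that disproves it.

We need the least integer k ≥ 20 for which k, k + 1, k + 2, k + 3 are all composite.
The first 4 eligible values, up to k = 23, all satisfy the conclusion.
k = 24: 24 = 2 × 12; 25 = 5 × 5; 26 = 2 × 13; 27 = 3 × 9 — all composite.
Hence k = 24 is a counterexample.

k = 24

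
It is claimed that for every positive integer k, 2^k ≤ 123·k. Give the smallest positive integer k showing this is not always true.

k = 11

For k = 1, 2, 3, 4, 5, 6, 7, 8, 9, 10 the conclusion holds.
k = 11: 2^k = 2048 and 123·k = 1353, so 2048 > 1353.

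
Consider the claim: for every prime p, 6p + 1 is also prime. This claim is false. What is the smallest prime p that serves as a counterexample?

A counterexample is any prime p such that 6p + 1 is not prime; we check each in order.
For p = 2, 3, 5, 7, 11, 13, 17 the conclusion holds.
p = 19: 6p + 1 = 115 = 5 × 23, not prime.

p = 19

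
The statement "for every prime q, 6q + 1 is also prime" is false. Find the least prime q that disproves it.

Check each prime q in order until 6q + 1 is not prime.
The first 7 eligible values, up to q = 17, all satisfy the conclusion.
q = 19: 6q + 1 = 115 = 5 × 23, not prime.
Hence q = 19 is a counterexample.

q = 19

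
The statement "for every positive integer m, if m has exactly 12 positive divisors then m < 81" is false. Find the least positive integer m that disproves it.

Check each positive integer m in order until m has exactly 12 positive divisors but the claim fails.
m = 60: τ(60) = 12; 60 < 81.
m = 72: τ(72) = 12; 72 < 81.
m = 84: τ(84) = 12; 84 ≥ 81.

m = 84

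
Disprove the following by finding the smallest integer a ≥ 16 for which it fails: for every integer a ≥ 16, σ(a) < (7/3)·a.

a = 24

A counterexample is any integer a ≥ 16 such that the claim fails; we check each in order.
For a = 16, 17, 18, 19, 20, 21, 22, 23 the conclusion holds.
a = 24: σ(24) = 60; 60 ≥ 56.
So a = 24 is the smallest counterexample.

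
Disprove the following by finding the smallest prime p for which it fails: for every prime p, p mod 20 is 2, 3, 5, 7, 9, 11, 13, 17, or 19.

For p = 2, 3, 5, 7, …, 29, 31, 37 the conclusion holds.
p = 41: 41 mod 20 = 1 — not in {2, 3, 5, 7, 9, 11, 13, 17, 19}.
Hence p = 41 is a counterexample.

p = 41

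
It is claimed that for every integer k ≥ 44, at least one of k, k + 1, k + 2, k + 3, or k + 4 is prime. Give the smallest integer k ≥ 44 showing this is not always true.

k = 44: 47 is prime.
k = 45: 47 is prime.
k = 46: 47 is prime.
k = 47: 47 is prime.
k = 48: 48 = 2 × 24; 49 = 7 × 7; 50 = 2 × 25; 51 = 3 × 17; 52 = 2 × 26 — all composite.

k = 48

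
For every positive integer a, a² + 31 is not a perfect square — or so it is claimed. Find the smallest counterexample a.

a = 15

We need the least positive integer a for which a² + 31 is a perfect square.
For a = 1, 2, 3, 4, …, 12, 13, 14 the conclusion holds.
a = 15: 15² + 31 = 256 = 16², a perfect square.
Hence a = 15 is a counterexample.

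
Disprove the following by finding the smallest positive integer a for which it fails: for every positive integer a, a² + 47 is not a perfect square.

We need the least positive integer a for which a² + 47 is a perfect square.
For a = 1, 2, 3, 4, …, 20, 21, 22 the conclusion holds.
a = 23: 23² + 47 = 576 = 24², a perfect square.

a = 23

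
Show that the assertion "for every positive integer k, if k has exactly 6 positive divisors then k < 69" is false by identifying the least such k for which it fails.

k = 75

Check each positive integer k in order until k has exactly 6 positive divisors but the claim fails.
The first 11 eligible values, up to k = 68, all satisfy the conclusion.
k = 75: τ(75) = 6; 75 ≥ 69.
Thus k = 75 disproves the claim, and no smaller k works.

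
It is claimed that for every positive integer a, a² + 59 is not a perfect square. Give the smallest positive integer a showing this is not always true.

a = 29

Check each positive integer a in order until a² + 59 is a perfect square.
For a = 1, 2, 3, 4, …, 26, 27, 28 the conclusion holds.
a = 29: 29² + 59 = 900 = 30², a perfect square.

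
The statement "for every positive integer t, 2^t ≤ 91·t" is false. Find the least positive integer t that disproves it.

t = 10

We need the least positive integer t for which 2^t > 91·t.
The first 9 eligible values, up to t = 9, all satisfy the conclusion.
t = 10: 2^t = 1024 and 91·t = 910, so 1024 > 910.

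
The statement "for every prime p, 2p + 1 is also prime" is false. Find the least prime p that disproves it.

We need the least prime p for which 2p + 1 is not prime.
For p = 2, 3, 5 the conclusion holds.
p = 7: 2p + 1 = 15 = 3 × 5, not prime.
Thus p = 7 disproves the claim, and no smaller p works.

p = 7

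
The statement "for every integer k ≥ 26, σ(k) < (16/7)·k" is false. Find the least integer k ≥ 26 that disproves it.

k = 30

Check each integer k ≥ 26 in order until the claim fails.
The first 4 eligible values, up to k = 29, all satisfy the conclusion.
k = 30: σ(30) = 72; 72 ≥ 480/7.
Thus k = 30 disproves the claim, and no smaller k works.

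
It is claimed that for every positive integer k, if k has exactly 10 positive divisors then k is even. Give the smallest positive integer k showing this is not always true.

A counterexample is any positive integer k such that k has exactly 10 positive divisors but k is odd; we check each in order.
For k = 48, 80, 112, 162, 176, 208, 272, 304, 368 the conclusion holds.
k = 405: divisors of 405: 10 divisors; 405 is odd.
Hence k = 405 is a counterexample.

k = 405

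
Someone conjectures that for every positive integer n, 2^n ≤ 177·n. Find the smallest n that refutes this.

n = 11

We need the least positive integer n for which 2^n > 177·n.
The first 10 eligible values, up to n = 10, all satisfy the conclusion.
n = 11: 2^n = 2048 and 177·n = 1947, so 2048 > 1947.
So n = 11 is the smallest counterexample.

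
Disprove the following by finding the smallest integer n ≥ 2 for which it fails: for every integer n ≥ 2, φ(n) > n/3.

n = 6

The first 4 eligible values, up to n = 5, all satisfy the conclusion.
n = 6: φ(6) = 2 and 6/3 = 2, so φ(6) ≤ 6/3.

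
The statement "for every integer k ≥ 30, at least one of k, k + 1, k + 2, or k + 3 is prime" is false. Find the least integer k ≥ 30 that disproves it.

k = 32

For k = 30, 31 the conclusion holds.
k = 32: 32 = 2 × 16; 33 = 3 × 11; 34 = 2 × 17; 35 = 5 × 7 — all composite.
Thus k = 32 disproves the claim, and no smaller k works.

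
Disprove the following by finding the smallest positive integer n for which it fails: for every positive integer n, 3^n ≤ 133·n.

n = 7

A counterexample is any positive integer n such that 3^n > 133·n; we check each in order.
The first 6 eligible values, up to n = 6, all satisfy the conclusion.
n = 7: 3^n = 2187 and 133·n = 931, so 2187 > 931.
So n = 7 is the smallest counterexample.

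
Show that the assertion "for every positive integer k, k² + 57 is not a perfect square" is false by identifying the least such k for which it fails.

We need the least positive integer k for which k² + 57 is a perfect square.
The first 7 eligible values, up to k = 7, all satisfy the conclusion.
k = 8: 8² + 57 = 121 = 11², a perfect square.
So k = 8 is the smallest counterexample.

k = 8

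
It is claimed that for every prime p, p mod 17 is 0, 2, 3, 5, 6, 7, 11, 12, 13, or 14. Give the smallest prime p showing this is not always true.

We need the least prime p for which the claim fails.
For p = 2, 3, 5, 7, …, 31, 37, 41 the conclusion holds.
p = 43: 43 mod 17 = 9 — not in {0, 2, 3, 5, 6, 7, 11, 12, 13, 14}.

p = 43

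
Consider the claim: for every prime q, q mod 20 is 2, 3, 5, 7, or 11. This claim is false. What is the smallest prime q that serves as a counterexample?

We need the least prime q for which the claim fails.
q = 2: 2 mod 20 = 2.
q = 3: 3 mod 20 = 3.
q = 5: 5 mod 20 = 5.
q = 7: 7 mod 20 = 7.
q = 11: 11 mod 20 = 11.
q = 13: 13 mod 20 = 13 — not in {2, 3, 5, 7, 11}.
Thus q = 13 disproves the claim, and no smaller q works.

q = 13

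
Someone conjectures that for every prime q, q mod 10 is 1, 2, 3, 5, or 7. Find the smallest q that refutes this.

We need the least prime q for which the claim fails.
The first 7 eligible values, up to q = 17, all satisfy the conclusion.
q = 19: 19 mod 10 = 9 — not in {1, 2, 3, 5, 7}.

q = 19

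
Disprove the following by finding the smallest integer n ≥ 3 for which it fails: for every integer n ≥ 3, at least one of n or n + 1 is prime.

A counterexample is any integer n ≥ 3 such that n, n + 1 are both composite; we check each in order.
The first 5 eligible values, up to n = 7, all satisfy the conclusion.
n = 8: 8 = 2 × 4; 9 = 3 × 3 — both composite.

n = 8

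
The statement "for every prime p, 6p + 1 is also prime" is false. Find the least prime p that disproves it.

We need the least prime p for which 6p + 1 is not prime.
For p = 2, 3, 5, 7, 11, 13, 17 the conclusion holds.
p = 19: 6p + 1 = 115 = 5 × 23, not prime.

p = 19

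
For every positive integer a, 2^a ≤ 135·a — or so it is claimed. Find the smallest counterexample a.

a = 11

We need the least positive integer a for which 2^a > 135·a.
For a = 1, 2, 3, 4, 5, 6, 7, 8, 9, 10 the conclusion holds.
a = 11: 2^a = 2048 and 135·a = 1485, so 2048 > 1485.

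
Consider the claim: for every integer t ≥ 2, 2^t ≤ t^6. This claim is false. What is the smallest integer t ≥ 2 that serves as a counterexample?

t = 30

Check each integer t ≥ 2 in order until 2^t > t^6.
For t = 2, 3, 4, 5, …, 27, 28, 29 the conclusion holds.
t = 30: 2^t = 1073741824 and t^6 = 729000000, so 1073741824 > 729000000.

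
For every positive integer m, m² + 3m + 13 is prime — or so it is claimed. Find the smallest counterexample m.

m = 9

For m = 1, 2, 3, 4, 5, 6, 7, 8 the conclusion holds.
m = 9: m² + 3m + 13 = 121 = 11 × 11, composite.
Thus m = 9 disproves the claim, and no smaller m works.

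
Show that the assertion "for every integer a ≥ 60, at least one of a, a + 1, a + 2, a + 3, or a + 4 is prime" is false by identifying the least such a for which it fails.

a = 62

A counterexample is any integer a ≥ 60 such that a, a + 1, a + 2, a + 3, a + 4 are all composite; we check each in order.
For a = 60, 61 the conclusion holds.
a = 62: 62 = 2 × 31; 63 = 3 × 21; 64 = 2 × 32; 65 = 5 × 13; 66 = 2 × 33 — all composite.
Thus a = 62 disproves the claim, and no smaller a works.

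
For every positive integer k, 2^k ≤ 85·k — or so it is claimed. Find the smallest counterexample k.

The first 9 eligible values, up to k = 9, all satisfy the conclusion.
k = 10: 2^k = 1024 and 85·k = 850, so 1024 > 850.
Thus k = 10 disproves the claim, and no smaller k works.

k = 10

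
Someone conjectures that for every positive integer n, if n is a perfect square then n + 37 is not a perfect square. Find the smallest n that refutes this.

Check each positive integer n in order until n is a perfect square but n + 37 is a perfect square.
The first 17 eligible values, up to n = 289, all satisfy the conclusion.
n = 324: 324 = 18² and 324 + 37 = 361 = 19².
So n = 324 is the smallest counterexample.

n = 324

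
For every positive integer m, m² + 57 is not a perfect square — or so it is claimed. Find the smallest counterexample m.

m = 8

For m = 1, 2, 3, 4, 5, 6, 7 the conclusion holds.
m = 8: 8² + 57 = 121 = 11², a perfect square.
So m = 8 is the smallest counterexample.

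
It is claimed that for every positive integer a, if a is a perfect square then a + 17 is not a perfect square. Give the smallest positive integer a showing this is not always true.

We need the least positive integer a for which a is a perfect square but a + 17 is a perfect square.
a = 1: 1 + 17 = 18, not a perfect square.
a = 4: 4 + 17 = 21, not a perfect square.
a = 9: 9 + 17 = 26, not a perfect square.
a = 16: 16 + 17 = 33, not a perfect square.
a = 25: 25 + 17 = 42, not a perfect square.
a = 36: 36 + 17 = 53, not a perfect square.
a = 49: 49 + 17 = 66, not a perfect square.
a = 64: 64 = 8² and 64 + 17 = 81 = 9².

a = 64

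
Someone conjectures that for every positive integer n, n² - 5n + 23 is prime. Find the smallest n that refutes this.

For n = 1, 2, 3, 4, …, 16, 17, 18 the conclusion holds.
n = 19: n² - 5n + 23 = 289 = 17 × 17, composite.

n = 19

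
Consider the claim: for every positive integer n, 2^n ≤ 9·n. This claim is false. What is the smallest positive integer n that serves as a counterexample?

For n = 1, 2, 3, 4, 5 the conclusion holds.
n = 6: 2^n = 64 and 9·n = 54, so 64 > 54.
Hence n = 6 is a counterexample.

n = 6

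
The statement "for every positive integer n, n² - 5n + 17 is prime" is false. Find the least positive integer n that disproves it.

A counterexample is any positive integer n such that n² - 5n + 17 is not prime; we check each in order.
For n = 1, 2, 3, 4, …, 10, 11, 12 the conclusion holds.
n = 13: n² - 5n + 17 = 121 = 11 × 11, composite.

n = 13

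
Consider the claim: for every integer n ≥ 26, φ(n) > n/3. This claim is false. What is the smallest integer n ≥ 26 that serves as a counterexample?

A counterexample is any integer n ≥ 26 such that the claim fails; we check each in order.
The first 4 eligible values, up to n = 29, all satisfy the conclusion.
n = 30: φ(30) = 8 and 30/3 = 10, so φ(30) ≤ 30/3.

n = 30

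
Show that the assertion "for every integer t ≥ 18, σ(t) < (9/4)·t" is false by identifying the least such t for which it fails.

t = 24

For t = 18, 19, 20, 21, 22, 23 the conclusion holds.
t = 24: σ(24) = 60; 60 ≥ 54.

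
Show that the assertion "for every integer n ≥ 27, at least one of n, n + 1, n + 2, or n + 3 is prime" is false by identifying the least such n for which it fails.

n = 32

A counterexample is any integer n ≥ 27 such that n, n + 1, n + 2, n + 3 are all composite; we check each in order.
n = 27: 29 is prime.
n = 28: 29 is prime.
n = 29: 29 is prime.
n = 30: 31 is prime.
n = 31: 31 is prime.
n = 32: 32 = 2 × 16; 33 = 3 × 11; 34 = 2 × 17; 35 = 5 × 7 — all composite.
So n = 32 is the smallest counterexample.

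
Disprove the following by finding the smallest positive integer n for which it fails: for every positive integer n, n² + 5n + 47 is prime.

n = 38

We need the least positive integer n for which n² + 5n + 47 is not prime.
For n = 1, 2, 3, 4, …, 35, 36, 37 the conclusion holds.
n = 38: n² + 5n + 47 = 1681 = 41 × 41, composite.
So n = 38 is the smallest counterexample.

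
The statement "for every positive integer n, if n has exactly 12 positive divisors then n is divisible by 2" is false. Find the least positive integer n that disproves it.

The first 24 eligible values, up to n = 308, all satisfy the conclusion.
n = 315: τ(315) = 12; 315 mod 2 = 1.
So n = 315 is the smallest counterexample.

n = 315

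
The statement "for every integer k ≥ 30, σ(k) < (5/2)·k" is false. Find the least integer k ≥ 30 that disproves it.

k = 36

We need the least integer k ≥ 30 for which the claim fails.
The first 6 eligible values, up to k = 35, all satisfy the conclusion.
k = 36: σ(36) = 91; 91 ≥ 90.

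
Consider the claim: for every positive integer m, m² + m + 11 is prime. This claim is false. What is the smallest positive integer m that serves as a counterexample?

m = 10

For m = 1, 2, 3, 4, 5, 6, 7, 8, 9 the conclusion holds.
m = 10: m² + m + 11 = 121 = 11 × 11, composite.
Thus m = 10 disproves the claim, and no smaller m works.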